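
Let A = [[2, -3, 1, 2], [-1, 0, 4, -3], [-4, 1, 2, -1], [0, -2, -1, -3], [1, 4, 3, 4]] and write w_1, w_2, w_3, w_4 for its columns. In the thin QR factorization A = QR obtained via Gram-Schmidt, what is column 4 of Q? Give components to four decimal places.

w_1 = (2, -1, -4, 0, 1); ‖w_1‖ = 4.6904, so q_1 = (0.4264, -0.2132, -0.8528, 0.0000, 0.2132).
q_1·w_2 = 0.4264·(-3) + (-0.2132)·0 + (-0.8528)·1 + 0.0000·(-2) + 0.2132·4 = -1.2792.
u_2 = w_2 + 1.2792·q_1 = (-2.4545, -0.2727, -0.0909, -2.0000, 4.2727).
‖u_2‖ = 5.3258, so q_2 = (-0.4609, -0.0512, -0.0171, -0.3755, 0.8023).
q_1·w_3 = 0.4264·1 + (-0.2132)·4 + (-0.8528)·2 + 0.0000·(-1) + 0.2132·3 = -1.4924; q_2·w_3 = (-0.4609)·1 + (-0.0512)·4 + (-0.0171)·2 + (-0.3755)·(-1) + 0.8023·3 = 2.0825.
u_3 = w_3 + 1.4924·q_1 − 2.0825·q_2 = (2.5962, 3.7885, 0.7628, -0.2179, 1.6474).
‖u_3‖ = 4.9433, so q_3 = (0.5252, 0.7664, 0.1543, -0.0441, 0.3333).
q_1·w_4 = 0.4264·2 + (-0.2132)·(-3) + (-0.8528)·(-1) + 0.0000·(-3) + 0.2132·4 = 3.1980; q_2·w_4 = (-0.4609)·2 + (-0.0512)·(-3) + (-0.0171)·(-1) + (-0.3755)·(-3) + 0.8023·4 = 3.5846; q_3·w_4 = 0.5252·2 + 0.7664·(-3) + 0.1543·(-1) + (-0.0441)·(-3) + 0.3333·4 = 0.0622.
u_4 = w_4 − 3.1980·q_1 − 3.5846·q_2 − 0.0622·q_3 = (2.2558, -2.1823, 1.7789, -1.6511, 0.4216).
‖u_4‖ = 3.9899, so q_4 = (0.5654, -0.5470, 0.4458, -0.4138, 0.1057).

q_4 = (0.5654, -0.5470, 0.4458, -0.4138, 0.1057)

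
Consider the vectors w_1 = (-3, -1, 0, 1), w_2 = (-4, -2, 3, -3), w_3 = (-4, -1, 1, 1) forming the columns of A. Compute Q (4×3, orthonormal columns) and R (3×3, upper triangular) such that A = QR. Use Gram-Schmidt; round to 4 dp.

Q = [[-0.9045, -0.1925, -0.0439], [-0.3015, -0.1925, 0.5483], [0.0000, 0.5774, 0.7237], [0.3015, -0.7698, 0.4167]], R = [[3.3166, 3.3166, 4.2212], [0.0000, 5.1962, 0.7698], [0.0000, 0.0000, 0.7676]]

w_1 = (-3, -1, 0, 1); ‖w_1‖ = 3.3166, so q_1 = (-0.9045, -0.3015, 0.0000, 0.3015).
q_1·w_2 = (-0.9045)·(-4) + (-0.3015)·(-2) + 0.0000·3 + 0.3015·(-3) = 3.3166.
u_2 = w_2 − 3.3166·q_1 = (-1.0000, -1.0000, 3.0000, -4.0000).
‖u_2‖ = 5.1962, so q_2 = (-0.1925, -0.1925, 0.5774, -0.7698).
q_1·w_3 = (-0.9045)·(-4) + (-0.3015)·(-1) + 0.0000·1 + 0.3015·1 = 4.2212; q_2·w_3 = (-0.1925)·(-4) + (-0.1925)·(-1) + 0.5774·1 + (-0.7698)·1 = 0.7698.
u_3 = w_3 − 4.2212·q_1 − 0.7698·q_2 = (-0.0337, 0.4209, 0.5556, 0.3199).
‖u_3‖ = 0.7676, so q_3 = (-0.0439, 0.5483, 0.7237, 0.4167).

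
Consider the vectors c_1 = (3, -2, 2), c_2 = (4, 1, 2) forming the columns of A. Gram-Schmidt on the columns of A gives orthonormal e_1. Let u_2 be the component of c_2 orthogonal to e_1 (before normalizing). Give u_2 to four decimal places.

u_2 = (1.5294, 2.6471, 0.3529)

e_1 = c_1/‖c_1‖ = (3, -2, 2)/4.1231 = (0.7276, -0.4851, 0.4851).
r_{12} = e_1·c_2 = 3.3955.
u_2 = c_2 − 3.3955·e_1 = (1.5294, 2.6471, 0.3529).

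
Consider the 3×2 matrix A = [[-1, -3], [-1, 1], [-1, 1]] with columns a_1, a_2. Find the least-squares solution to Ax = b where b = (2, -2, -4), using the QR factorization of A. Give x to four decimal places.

a_1 = (-1, -1, -1); ‖a_1‖ = 1.7321, so e_1 = (-0.5774, -0.5774, -0.5774).
e_1·a_2 = (-0.5774)·(-3) + (-0.5774)·1 + (-0.5774)·1 = 0.5774.
u_2 = a_2 − 0.5774·e_1 = (-2.6667, 1.3333, 1.3333).
‖u_2‖ = 3.2660, so e_2 = (-0.8165, 0.4082, 0.4082).
Qᵀb = (2.3094, -4.0825).
Back-substitute: x_2 = -4.0825/3.2660 = -1.2500.
x_1 = (2.3094 − 0.5774·(-1.2500))/1.7321 = 1.7500.

x = (1.7500, -1.2500)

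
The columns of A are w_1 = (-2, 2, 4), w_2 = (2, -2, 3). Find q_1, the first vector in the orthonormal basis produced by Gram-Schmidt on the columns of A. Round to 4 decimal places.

q_1 = (-0.4082, 0.4082, 0.8165)

w_1 = (-2, 2, 4); ‖w_1‖ = 4.8990, so q_1 = (-0.4082, 0.4082, 0.8165).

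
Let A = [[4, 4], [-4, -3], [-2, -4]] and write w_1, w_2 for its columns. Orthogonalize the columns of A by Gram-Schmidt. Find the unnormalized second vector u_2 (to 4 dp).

q_1 = w_1/‖w_1‖ = (4, -4, -2)/6.0000 = (0.6667, -0.6667, -0.3333).
r_{12} = q_1·w_2 = 6.0000.
u_2 = w_2 − 6.0000·q_1 = (0.0000, 1.0000, -2.0000).

u_2 = (0.0000, 1.0000, -2.0000)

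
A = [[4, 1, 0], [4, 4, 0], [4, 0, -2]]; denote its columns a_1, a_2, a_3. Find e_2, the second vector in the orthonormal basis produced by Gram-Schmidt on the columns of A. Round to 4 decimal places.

e_2 = (-0.2265, 0.7926, -0.5661)

e_1 = a_1/‖a_1‖ = (4, 4, 4)/6.9282 = (0.5774, 0.5774, 0.5774).
r_{12} = e_1·a_2 = 2.8868.
u_2 = a_2 − 2.8868·e_1 = (-0.6667, 2.3333, -1.6667).
‖u_2‖ = 2.9439, so e_2 = (-0.2265, 0.7926, -0.5661).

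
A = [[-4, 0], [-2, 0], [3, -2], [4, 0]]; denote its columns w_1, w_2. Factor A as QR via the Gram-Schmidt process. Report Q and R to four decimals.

w_1 = (-4, -2, 3, 4); ‖w_1‖ = 6.7082, so e_1 = (-0.5963, -0.2981, 0.4472, 0.5963).
e_1·w_2 = (-0.5963)·0 + (-0.2981)·0 + 0.4472·(-2) + 0.5963·0 = -0.8944.
u_2 = w_2 + 0.8944·e_1 = (-0.5333, -0.2667, -1.6000, 0.5333).
‖u_2‖ = 1.7889, so e_2 = (-0.2981, -0.1491, -0.8944, 0.2981).

Q = [[-0.5963, -0.2981], [-0.2981, -0.1491], [0.4472, -0.8944], [0.5963, 0.2981]], R = [[6.7082, -0.8944], [0.0000, 1.7889]]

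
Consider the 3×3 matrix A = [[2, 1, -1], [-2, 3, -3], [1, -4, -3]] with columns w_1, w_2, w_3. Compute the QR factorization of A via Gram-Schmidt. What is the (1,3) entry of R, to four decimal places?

r_{13} = 0.3333

e_1 = w_1/‖w_1‖ = (2, -2, 1)/3.0000 = (0.6667, -0.6667, 0.3333).
r_{13} = e_1·w_3 = 0.3333.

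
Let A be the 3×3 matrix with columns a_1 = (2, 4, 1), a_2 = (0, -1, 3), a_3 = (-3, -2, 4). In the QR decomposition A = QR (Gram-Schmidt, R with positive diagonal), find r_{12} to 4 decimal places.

r_{12} = -0.2182

a_1 = (2, 4, 1); ‖a_1‖ = 4.5826, so e_1 = (0.4364, 0.8729, 0.2182).
r_{12} = e_1·a_2 = -0.2182.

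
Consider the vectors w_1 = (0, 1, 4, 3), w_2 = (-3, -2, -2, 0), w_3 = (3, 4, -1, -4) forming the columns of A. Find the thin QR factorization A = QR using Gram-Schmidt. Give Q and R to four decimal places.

Q = [[0.0000, -0.8272, -0.5488], [0.1961, -0.4454, 0.7644], [0.7845, -0.1273, 0.0588], [0.5883, 0.3181, -0.3332]], R = [[5.0990, -1.9612, -2.3534], [0.0000, 3.6268, -5.4084], [0.0000, 0.0000, 2.6852]]

w_1 = (0, 1, 4, 3); ‖w_1‖ = 5.0990, so q_1 = (0.0000, 0.1961, 0.7845, 0.5883).
q_1·w_2 = 0.0000·(-3) + 0.1961·(-2) + 0.7845·(-2) + 0.5883·0 = -1.9612.
u_2 = w_2 + 1.9612·q_1 = (-3.0000, -1.6154, -0.4615, 1.1538).
‖u_2‖ = 3.6268, so q_2 = (-0.8272, -0.4454, -0.1273, 0.3181).
q_1·w_3 = 0.0000·3 + 0.1961·4 + 0.7845·(-1) + 0.5883·(-4) = -2.3534; q_2·w_3 = (-0.8272)·3 + (-0.4454)·4 + (-0.1273)·(-1) + 0.3181·(-4) = -5.4084.
u_3 = w_3 + 2.3534·q_1 + 5.4084·q_2 = (-1.4737, 2.0526, 0.1579, -0.8947).
‖u_3‖ = 2.6852, so q_3 = (-0.5488, 0.7644, 0.0588, -0.3332).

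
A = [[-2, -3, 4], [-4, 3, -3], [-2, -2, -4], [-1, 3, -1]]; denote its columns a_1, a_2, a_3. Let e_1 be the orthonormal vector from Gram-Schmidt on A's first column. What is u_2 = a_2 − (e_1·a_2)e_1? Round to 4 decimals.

a_1 = (-2, -4, -2, -1); ‖a_1‖ = 5.0000, so e_1 = (-0.4000, -0.8000, -0.4000, -0.2000).
e_1·a_2 = (-0.4000)·(-3) + (-0.8000)·3 + (-0.4000)·(-2) + (-0.2000)·3 = -1.0000.
u_2 = a_2 + 1.0000·e_1 = (-3.4000, 2.2000, -2.4000, 2.8000).

u_2 = (-3.4000, 2.2000, -2.4000, 2.8000)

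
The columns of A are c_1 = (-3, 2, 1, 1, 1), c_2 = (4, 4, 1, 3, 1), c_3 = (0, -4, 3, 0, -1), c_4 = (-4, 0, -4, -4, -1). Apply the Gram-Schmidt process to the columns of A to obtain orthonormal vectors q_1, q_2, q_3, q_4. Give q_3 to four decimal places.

c_1 = (-3, 2, 1, 1, 1); ‖c_1‖ = 4.0000, so q_1 = (-0.7500, 0.5000, 0.2500, 0.2500, 0.2500).
q_1·c_2 = (-0.7500)·4 + 0.5000·4 + 0.2500·1 + 0.2500·3 + 0.2500·1 = 0.2500.
u_2 = c_2 − 0.2500·q_1 = (4.1875, 3.8750, 0.9375, 2.9375, 0.9375).
‖u_2‖ = 6.5527, so q_2 = (0.6391, 0.5914, 0.1431, 0.4483, 0.1431).
q_1·c_3 = (-0.7500)·0 + 0.5000·(-4) + 0.2500·3 + 0.2500·0 + 0.2500·(-1) = -1.5000; q_2·c_3 = 0.6391·0 + 0.5914·(-4) + 0.1431·3 + 0.4483·0 + 0.1431·(-1) = -2.0793.
u_3 = c_3 + 1.5000·q_1 + 2.0793·q_2 = (0.2038, -2.0204, 3.6725, 1.3071, -0.3275).
‖u_3‖ = 4.4075, so q_3 = (0.0462, -0.4584, 0.8332, 0.2966, -0.0743).

q_3 = (0.0462, -0.4584, 0.8332, 0.2966, -0.0743)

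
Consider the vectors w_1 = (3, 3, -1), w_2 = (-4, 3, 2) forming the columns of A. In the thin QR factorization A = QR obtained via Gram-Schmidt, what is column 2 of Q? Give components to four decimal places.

q_2 = (-0.6102, 0.7202, 0.3301)

w_1 = (3, 3, -1); ‖w_1‖ = 4.3589, so q_1 = (0.6882, 0.6882, -0.2294).
q_1·w_2 = 0.6882·(-4) + 0.6882·3 + (-0.2294)·2 = -1.1471.
u_2 = w_2 + 1.1471·q_1 = (-3.2105, 3.7895, 1.7368).
‖u_2‖ = 5.2616, so q_2 = (-0.6102, 0.7202, 0.3301).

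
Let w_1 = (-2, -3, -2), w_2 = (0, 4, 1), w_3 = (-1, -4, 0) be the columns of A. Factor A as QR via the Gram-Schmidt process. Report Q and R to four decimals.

Q = [[-0.4851, -0.7042, -0.5185], [-0.7276, 0.6539, -0.2074], [-0.4851, -0.2766, 0.8296]], R = [[4.1231, -3.3955, 3.3955], [0.0000, 2.3389, -1.9114], [0.0000, 0.0000, 1.3480]]

w_1 = (-2, -3, -2); ‖w_1‖ = 4.1231, so e_1 = (-0.4851, -0.7276, -0.4851).
e_1·w_2 = (-0.4851)·0 + (-0.7276)·4 + (-0.4851)·1 = -3.3955.
u_2 = w_2 + 3.3955·e_1 = (-1.6471, 1.5294, -0.6471).
‖u_2‖ = 2.3389, so e_2 = (-0.7042, 0.6539, -0.2766).
e_1·w_3 = (-0.4851)·(-1) + (-0.7276)·(-4) + (-0.4851)·0 = 3.3955; e_2·w_3 = (-0.7042)·(-1) + 0.6539·(-4) + (-0.2766)·0 = -1.9114.
u_3 = w_3 − 3.3955·e_1 + 1.9114·e_2 = (-0.6989, -0.2796, 1.1183).
‖u_3‖ = 1.3480, so e_3 = (-0.5185, -0.2074, 0.8296).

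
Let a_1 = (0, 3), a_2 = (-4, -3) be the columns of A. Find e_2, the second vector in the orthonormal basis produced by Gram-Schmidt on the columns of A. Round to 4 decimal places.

a_1 = (0, 3); ‖a_1‖ = 3.0000, so e_1 = (0.0000, 1.0000).
e_1·a_2 = 0.0000·(-4) + 1.0000·(-3) = -3.0000.
u_2 = a_2 + 3.0000·e_1 = (-4.0000, 0.0000).
‖u_2‖ = 4.0000, so e_2 = (-1.0000, 0.0000).

e_2 = (-1.0000, 0.0000)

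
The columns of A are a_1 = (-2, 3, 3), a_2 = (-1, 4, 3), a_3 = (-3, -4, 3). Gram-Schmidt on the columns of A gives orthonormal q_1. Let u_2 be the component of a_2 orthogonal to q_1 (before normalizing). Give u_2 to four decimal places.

a_1 = (-2, 3, 3); ‖a_1‖ = 4.6904, so q_1 = (-0.4264, 0.6396, 0.6396).
q_1·a_2 = (-0.4264)·(-1) + 0.6396·4 + 0.6396·3 = 4.9036.
u_2 = a_2 − 4.9036·q_1 = (1.0909, 0.8636, -0.1364).

u_2 = (1.0909, 0.8636, -0.1364)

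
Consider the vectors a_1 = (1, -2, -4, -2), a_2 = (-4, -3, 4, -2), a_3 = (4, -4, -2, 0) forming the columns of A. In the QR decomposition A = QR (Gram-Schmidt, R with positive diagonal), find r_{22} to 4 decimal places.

q_1 = a_1/‖a_1‖ = (1, -2, -4, -2)/5.0000 = (0.2000, -0.4000, -0.8000, -0.4000).
r_{12} = q_1·a_2 = -2.0000.
u_2 = a_2 + 2.0000·q_1 = (-3.6000, -3.8000, 2.4000, -2.8000).
r_{22} = ‖u_2‖ = 6.4031.

r_{22} = 6.4031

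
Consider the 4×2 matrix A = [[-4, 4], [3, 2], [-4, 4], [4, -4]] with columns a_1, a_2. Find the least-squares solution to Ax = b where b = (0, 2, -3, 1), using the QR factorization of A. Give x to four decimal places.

a_1 = (-4, 3, -4, 4); ‖a_1‖ = 7.5498, so q_1 = (-0.5298, 0.3974, -0.5298, 0.5298).
q_1·a_2 = (-0.5298)·4 + 0.3974·2 + (-0.5298)·4 + 0.5298·(-4) = -5.5630.
u_2 = a_2 + 5.5630·q_1 = (1.0526, 4.2105, 1.0526, -1.0526).
‖u_2‖ = 4.5883, so q_2 = (0.2294, 0.9177, 0.2294, -0.2294).
Qᵀb = (2.9140, 0.9177).
Back-substitute: x_2 = 0.9177/4.5883 = 0.2000.
x_1 = (2.9140 + 5.5630·0.2000)/7.5498 = 0.5333.

x = (0.5333, 0.2000)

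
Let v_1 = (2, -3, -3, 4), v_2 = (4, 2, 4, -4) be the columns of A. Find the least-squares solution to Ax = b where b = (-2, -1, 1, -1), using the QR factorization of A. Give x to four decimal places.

x = (-0.3600, -0.2185)

q_1 = v_1/‖v_1‖ = (2, -3, -3, 4)/6.1644 = (0.3244, -0.4867, -0.4867, 0.6489).
r_{12} = q_1·v_2 = -4.2178.
u_2 = v_2 + 4.2178·q_1 = (5.3684, -0.0526, 1.9474, -1.2632).
‖u_2‖ = 5.8490, so q_2 = (0.9178, -0.0090, 0.3329, -0.2160).
Qᵀb = (-1.2978, -1.2778).
Back-substitute: x_2 = -1.2778/5.8490 = -0.2185.
x_1 = (-1.2978 + 4.2178·(-0.2185))/6.1644 = -0.3600.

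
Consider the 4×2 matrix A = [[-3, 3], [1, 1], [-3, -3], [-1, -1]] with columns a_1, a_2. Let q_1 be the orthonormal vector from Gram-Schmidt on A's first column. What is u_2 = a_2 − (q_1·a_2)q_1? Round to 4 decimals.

u_2 = (3.3000, 0.9000, -2.7000, -0.9000)

a_1 = (-3, 1, -3, -1); ‖a_1‖ = 4.4721, so q_1 = (-0.6708, 0.2236, -0.6708, -0.2236).
q_1·a_2 = (-0.6708)·3 + 0.2236·1 + (-0.6708)·(-3) + (-0.2236)·(-1) = 0.4472.
u_2 = a_2 − 0.4472·q_1 = (3.3000, 0.9000, -2.7000, -0.9000).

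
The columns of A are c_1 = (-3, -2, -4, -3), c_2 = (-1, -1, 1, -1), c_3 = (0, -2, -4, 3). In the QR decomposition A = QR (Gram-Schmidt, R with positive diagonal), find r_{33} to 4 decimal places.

r_{33} = 3.9014

c_1 = (-3, -2, -4, -3); ‖c_1‖ = 6.1644, so e_1 = (-0.4867, -0.3244, -0.6489, -0.4867).
e_1·c_2 = (-0.4867)·(-1) + (-0.3244)·(-1) + (-0.6489)·1 + (-0.4867)·(-1) = 0.6489.
u_2 = c_2 − 0.6489·e_1 = (-0.6842, -0.7895, 1.4211, -0.6842).
‖u_2‖ = 1.8918, so e_2 = (-0.3617, -0.4173, 0.7512, -0.3617).
e_1·c_3 = (-0.4867)·0 + (-0.3244)·(-2) + (-0.6489)·(-4) + (-0.4867)·3 = 1.7844; e_2·c_3 = (-0.3617)·0 + (-0.4173)·(-2) + 0.7512·(-4) + (-0.3617)·3 = -3.2550.
u_3 = c_3 − 1.7844·e_1 + 3.2550·e_2 = (-0.3088, -2.7794, -0.3971, 2.6912).
r_{33} = ‖u_3‖ = 3.9014.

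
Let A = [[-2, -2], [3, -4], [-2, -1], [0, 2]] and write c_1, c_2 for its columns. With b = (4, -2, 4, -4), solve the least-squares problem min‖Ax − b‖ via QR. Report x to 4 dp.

x = (-1.5990, -0.8638)

c_1 = (-2, 3, -2, 0); ‖c_1‖ = 4.1231, so e_1 = (-0.4851, 0.7276, -0.4851, 0.0000).
e_1·c_2 = (-0.4851)·(-2) + 0.7276·(-4) + (-0.4851)·(-1) + 0.0000·2 = -1.4552.
u_2 = c_2 + 1.4552·e_1 = (-2.7059, -2.9412, -1.7059, 2.0000).
‖u_2‖ = 4.7836, so e_2 = (-0.5657, -0.6149, -0.3566, 0.4181).
Qᵀb = (-5.3358, -4.1318).
Back-substitute: x_2 = -4.1318/4.7836 = -0.8638.
x_1 = (-5.3358 + 1.4552·(-0.8638))/4.1231 = -1.5990.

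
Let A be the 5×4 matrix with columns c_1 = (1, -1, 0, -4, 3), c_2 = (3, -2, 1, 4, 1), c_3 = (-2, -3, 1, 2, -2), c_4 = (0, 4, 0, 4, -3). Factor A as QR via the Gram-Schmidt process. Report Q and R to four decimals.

c_1 = (1, -1, 0, -4, 3); ‖c_1‖ = 5.1962, so q_1 = (0.1925, -0.1925, 0.0000, -0.7698, 0.5774).
q_1·c_2 = 0.1925·3 + (-0.1925)·(-2) + 0.0000·1 + (-0.7698)·4 + 0.5774·1 = -1.5396.
u_2 = c_2 + 1.5396·q_1 = (3.2963, -2.2963, 1.0000, 2.8148, 1.8889).
‖u_2‖ = 5.3507, so q_2 = (0.6161, -0.4292, 0.1869, 0.5261, 0.3530).
q_1·c_3 = 0.1925·(-2) + (-0.1925)·(-3) + 0.0000·1 + (-0.7698)·2 + 0.5774·(-2) = -2.5019; q_2·c_3 = 0.6161·(-2) + (-0.4292)·(-3) + 0.1869·1 + 0.5261·2 + 0.3530·(-2) = 0.5884.
u_3 = c_3 + 2.5019·q_1 − 0.5884·q_2 = (-1.8810, -3.2290, 0.8900, -0.2354, -0.7633).
‖u_3‖ = 3.9236, so q_3 = (-0.4794, -0.8230, 0.2268, -0.0600, -0.1945).
q_1·c_4 = 0.1925·0 + (-0.1925)·4 + 0.0000·0 + (-0.7698)·4 + 0.5774·(-3) = -5.5811; q_2·c_4 = 0.6161·0 + (-0.4292)·4 + 0.1869·0 + 0.5261·4 + 0.3530·(-3) = -0.6714; q_3·c_4 = (-0.4794)·0 + (-0.8230)·4 + 0.2268·0 + (-0.0600)·4 + (-0.1945)·(-3) = -2.9483.
u_4 = c_4 + 5.5811·q_1 + 0.6714·q_2 + 2.9483·q_3 = (0.0743, 0.2114, 0.7943, -0.1200, -0.1143).
‖u_4‖ = 0.8418, so q_4 = (0.0882, 0.2512, 0.9436, -0.1426, -0.1358).

Q = [[0.1925, 0.6161, -0.4794, 0.0882], [-0.1925, -0.4292, -0.8230, 0.2512], [0.0000, 0.1869, 0.2268, 0.9436], [-0.7698, 0.5261, -0.0600, -0.1426], [0.5774, 0.3530, -0.1945, -0.1358]], R = [[5.1962, -1.5396, -2.5019, -5.5811], [0.0000, 5.3507, 0.5884, -0.6714], [0.0000, 0.0000, 3.9236, -2.9483], [0.0000, 0.0000, 0.0000, 0.8418]]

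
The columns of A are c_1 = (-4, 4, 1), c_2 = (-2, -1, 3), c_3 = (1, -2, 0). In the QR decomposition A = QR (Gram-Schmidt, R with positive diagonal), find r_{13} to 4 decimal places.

e_1 = c_1/‖c_1‖ = (-4, 4, 1)/5.7446 = (-0.6963, 0.6963, 0.1741).
r_{13} = e_1·c_3 = -2.0889.

r_{13} = -2.0889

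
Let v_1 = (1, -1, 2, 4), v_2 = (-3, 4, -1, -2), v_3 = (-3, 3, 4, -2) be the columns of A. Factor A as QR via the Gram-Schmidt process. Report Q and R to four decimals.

Q = [[0.2132, -0.5424, -0.1251], [-0.2132, 0.7859, -0.0893], [0.4264, 0.1328, 0.8873], [0.8528, 0.2657, -0.4347]], R = [[4.6904, -3.6244, -1.2792], [0.0000, 4.1065, 3.9848], [0.0000, 0.0000, 4.5261]]

v_1 = (1, -1, 2, 4); ‖v_1‖ = 4.6904, so q_1 = (0.2132, -0.2132, 0.4264, 0.8528).
q_1·v_2 = 0.2132·(-3) + (-0.2132)·4 + 0.4264·(-1) + 0.8528·(-2) = -3.6244.
u_2 = v_2 + 3.6244·q_1 = (-2.2273, 3.2273, 0.5455, 1.0909).
‖u_2‖ = 4.1065, so q_2 = (-0.5424, 0.7859, 0.1328, 0.2657).
q_1·v_3 = 0.2132·(-3) + (-0.2132)·3 + 0.4264·4 + 0.8528·(-2) = -1.2792; q_2·v_3 = (-0.5424)·(-3) + 0.7859·3 + 0.1328·4 + 0.2657·(-2) = 3.9848.
u_3 = v_3 + 1.2792·q_1 − 3.9848·q_2 = (-0.5660, -0.4043, 4.0162, -1.9677).
‖u_3‖ = 4.5261, so q_3 = (-0.1251, -0.0893, 0.8873, -0.4347).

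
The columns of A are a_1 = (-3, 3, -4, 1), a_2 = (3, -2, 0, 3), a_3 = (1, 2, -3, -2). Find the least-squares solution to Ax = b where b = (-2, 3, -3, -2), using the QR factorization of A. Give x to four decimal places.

a_1 = (-3, 3, -4, 1); ‖a_1‖ = 5.9161, so q_1 = (-0.5071, 0.5071, -0.6761, 0.1690).
q_1·a_2 = (-0.5071)·3 + 0.5071·(-2) + (-0.6761)·0 + 0.1690·3 = -2.0284.
u_2 = a_2 + 2.0284·q_1 = (1.9714, -0.9714, -1.3714, 3.3429).
‖u_2‖ = 4.2292, so q_2 = (0.4662, -0.2297, -0.3243, 0.7904).
q_1·a_3 = (-0.5071)·1 + 0.5071·2 + (-0.6761)·(-3) + 0.1690·(-2) = 2.1974; q_2·a_3 = 0.4662·1 + (-0.2297)·2 + (-0.3243)·(-3) + 0.7904·(-2) = -0.6013.
u_3 = a_3 − 2.1974·q_1 + 0.6013·q_2 = (2.3946, 0.7476, -1.7093, -1.8962).
‖u_3‖ = 3.5791, so q_3 = (0.6690, 0.2089, -0.4776, -0.5298).
Qᵀb = (4.2258, -2.2294, 1.7808).
Back-substitute: x_3 = 1.7808/3.5791 = 0.4976.
x_2 = (-2.2294 + 0.6013·0.4976)/4.2292 = -0.4564.
x_1 = (4.2258 + 2.0284·(-0.4564) − 2.1974·0.4976)/5.9161 = 0.3730.

x = (0.3730, -0.4564, 0.4976)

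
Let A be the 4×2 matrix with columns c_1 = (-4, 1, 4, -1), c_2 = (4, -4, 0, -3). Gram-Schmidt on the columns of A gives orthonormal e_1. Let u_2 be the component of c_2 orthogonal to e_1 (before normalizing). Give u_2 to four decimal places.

c_1 = (-4, 1, 4, -1); ‖c_1‖ = 5.8310, so e_1 = (-0.6860, 0.1715, 0.6860, -0.1715).
e_1·c_2 = (-0.6860)·4 + 0.1715·(-4) + 0.6860·0 + (-0.1715)·(-3) = -2.9155.
u_2 = c_2 + 2.9155·e_1 = (2.0000, -3.5000, 2.0000, -3.5000).

u_2 = (2.0000, -3.5000, 2.0000, -3.5000)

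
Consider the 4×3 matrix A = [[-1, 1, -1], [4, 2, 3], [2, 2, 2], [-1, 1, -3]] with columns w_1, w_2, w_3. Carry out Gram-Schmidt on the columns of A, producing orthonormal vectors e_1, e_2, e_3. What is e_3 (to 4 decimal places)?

w_1 = (-1, 4, 2, -1); ‖w_1‖ = 4.6904, so e_1 = (-0.2132, 0.8528, 0.4264, -0.2132).
e_1·w_2 = (-0.2132)·1 + 0.8528·2 + 0.4264·2 + (-0.2132)·1 = 2.1320.
u_2 = w_2 − 2.1320·e_1 = (1.4545, 0.1818, 1.0909, 1.4545).
‖u_2‖ = 2.3355, so e_2 = (0.6228, 0.0778, 0.4671, 0.6228).
e_1·w_3 = (-0.2132)·(-1) + 0.8528·3 + 0.4264·2 + (-0.2132)·(-3) = 4.2640; e_2·w_3 = 0.6228·(-1) + 0.0778·3 + 0.4671·2 + 0.6228·(-3) = -1.3234.
u_3 = w_3 − 4.2640·e_1 + 1.3234·e_2 = (0.7333, -0.5333, 0.8000, -1.2667).
‖u_3‖ = 1.7512, so e_3 = (0.4188, -0.3046, 0.4568, -0.7233).

e_3 = (0.4188, -0.3046, 0.4568, -0.7233)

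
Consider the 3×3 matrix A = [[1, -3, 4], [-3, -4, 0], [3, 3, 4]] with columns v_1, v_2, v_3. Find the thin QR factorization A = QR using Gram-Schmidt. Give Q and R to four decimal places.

Q = [[0.2294, -0.9589, -0.1672], [-0.6882, -0.2813, 0.6687], [0.6882, 0.0384, 0.7245]], R = [[4.3589, 4.1295, 3.6707], [0.0000, 4.1167, -3.6820], [0.0000, 0.0000, 2.2291]]

e_1 = v_1/‖v_1‖ = (1, -3, 3)/4.3589 = (0.2294, -0.6882, 0.6882).
r_{12} = e_1·v_2 = 4.1295.
u_2 = v_2 − 4.1295·e_1 = (-3.9474, -1.1579, 0.1579).
‖u_2‖ = 4.1167, so e_2 = (-0.9589, -0.2813, 0.0384).
r_{13} = e_1·v_3 = 3.6707; r_{23} = e_2·v_3 = -3.6820.
u_3 = v_3 − 3.6707·e_1 + 3.6820·e_2 = (-0.3727, 1.4907, 1.6149).
‖u_3‖ = 2.2291, so e_3 = (-0.1672, 0.6687, 0.7245).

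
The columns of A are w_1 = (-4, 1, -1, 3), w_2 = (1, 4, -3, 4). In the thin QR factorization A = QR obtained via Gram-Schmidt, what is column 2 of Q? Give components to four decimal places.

q_2 = (0.5553, 0.5936, -0.4213, 0.4021)

q_1 = w_1/‖w_1‖ = (-4, 1, -1, 3)/5.1962 = (-0.7698, 0.1925, -0.1925, 0.5774).
r_{12} = q_1·w_2 = 2.8868.
u_2 = w_2 − 2.8868·q_1 = (3.2222, 3.4444, -2.4444, 2.3333).
‖u_2‖ = 5.8023, so q_2 = (0.5553, 0.5936, -0.4213, 0.4021).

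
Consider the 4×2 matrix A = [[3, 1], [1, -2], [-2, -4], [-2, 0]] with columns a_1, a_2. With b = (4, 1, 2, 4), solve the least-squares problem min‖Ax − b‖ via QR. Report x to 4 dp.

x = (0.2525, -0.3939)

a_1 = (3, 1, -2, -2); ‖a_1‖ = 4.2426, so e_1 = (0.7071, 0.2357, -0.4714, -0.4714).
e_1·a_2 = 0.7071·1 + 0.2357·(-2) + (-0.4714)·(-4) + (-0.4714)·0 = 2.1213.
u_2 = a_2 − 2.1213·e_1 = (-0.5000, -2.5000, -3.0000, 1.0000).
‖u_2‖ = 4.0620, so e_2 = (-0.1231, -0.6155, -0.7385, 0.2462).
Qᵀb = (0.2357, -1.6002).
Back-substitute: x_2 = -1.6002/4.0620 = -0.3939.
x_1 = (0.2357 − 2.1213·(-0.3939))/4.2426 = 0.2525.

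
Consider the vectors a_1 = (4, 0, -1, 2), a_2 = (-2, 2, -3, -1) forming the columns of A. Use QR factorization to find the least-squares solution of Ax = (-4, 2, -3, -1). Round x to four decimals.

x = (-0.3526, 1.0851)

e_1 = a_1/‖a_1‖ = (4, 0, -1, 2)/4.5826 = (0.8729, 0.0000, -0.2182, 0.4364).
r_{12} = e_1·a_2 = -1.5275.
u_2 = a_2 + 1.5275·e_1 = (-0.6667, 2.0000, -3.3333, -0.3333).
‖u_2‖ = 3.9581, so e_2 = (-0.1684, 0.5053, -0.8422, -0.0842).
Qᵀb = (-3.2733, 4.2950).
Back-substitute: x_2 = 4.2950/3.9581 = 1.0851.
x_1 = (-3.2733 + 1.5275·1.0851)/4.5826 = -0.3526.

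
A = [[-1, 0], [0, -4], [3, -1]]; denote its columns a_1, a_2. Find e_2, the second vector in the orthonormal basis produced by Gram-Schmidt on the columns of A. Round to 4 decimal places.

e_2 = (-0.0748, -0.9969, -0.0249)

e_1 = a_1/‖a_1‖ = (-1, 0, 3)/3.1623 = (-0.3162, 0.0000, 0.9487).
r_{12} = e_1·a_2 = -0.9487.
u_2 = a_2 + 0.9487·e_1 = (-0.3000, -4.0000, -0.1000).
‖u_2‖ = 4.0125, so e_2 = (-0.0748, -0.9969, -0.0249).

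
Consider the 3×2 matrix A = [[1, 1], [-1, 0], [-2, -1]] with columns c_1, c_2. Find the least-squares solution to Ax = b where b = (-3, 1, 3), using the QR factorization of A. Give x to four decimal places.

q_1 = c_1/‖c_1‖ = (1, -1, -2)/2.4495 = (0.4082, -0.4082, -0.8165).
r_{12} = q_1·c_2 = 1.2247.
u_2 = c_2 − 1.2247·q_1 = (0.5000, 0.5000, 0.0000).
‖u_2‖ = 0.7071, so q_2 = (0.7071, 0.7071, 0.0000).
Qᵀb = (-4.0825, -1.4142).
Back-substitute: x_2 = -1.4142/0.7071 = -2.0000.
x_1 = (-4.0825 − 1.2247·(-2.0000))/2.4495 = -0.6667.

x = (-0.6667, -2.0000)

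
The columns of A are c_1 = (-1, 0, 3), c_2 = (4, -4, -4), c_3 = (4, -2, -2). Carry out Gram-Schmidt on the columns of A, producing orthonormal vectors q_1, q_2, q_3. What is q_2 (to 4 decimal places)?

q_2 = (0.5071, -0.8452, 0.1690)

q_1 = c_1/‖c_1‖ = (-1, 0, 3)/3.1623 = (-0.3162, 0.0000, 0.9487).
r_{12} = q_1·c_2 = -5.0596.
u_2 = c_2 + 5.0596·q_1 = (2.4000, -4.0000, 0.8000).
‖u_2‖ = 4.7329, so q_2 = (0.5071, -0.8452, 0.1690).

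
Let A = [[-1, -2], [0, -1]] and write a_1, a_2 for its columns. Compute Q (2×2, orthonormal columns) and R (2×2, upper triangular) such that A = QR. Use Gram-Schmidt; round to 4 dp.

a_1 = (-1, 0); ‖a_1‖ = 1.0000, so e_1 = (-1.0000, 0.0000).
e_1·a_2 = (-1.0000)·(-2) + 0.0000·(-1) = 2.0000.
u_2 = a_2 − 2.0000·e_1 = (0.0000, -1.0000).
‖u_2‖ = 1.0000, so e_2 = (0.0000, -1.0000).

Q = [[-1.0000, 0.0000], [0.0000, -1.0000]], R = [[1.0000, 2.0000], [0.0000, 1.0000]]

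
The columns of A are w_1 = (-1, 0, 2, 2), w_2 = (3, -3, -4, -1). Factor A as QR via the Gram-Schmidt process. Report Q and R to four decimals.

w_1 = (-1, 0, 2, 2); ‖w_1‖ = 3.0000, so e_1 = (-0.3333, 0.0000, 0.6667, 0.6667).
e_1·w_2 = (-0.3333)·3 + 0.0000·(-3) + 0.6667·(-4) + 0.6667·(-1) = -4.3333.
u_2 = w_2 + 4.3333·e_1 = (1.5556, -3.0000, -1.1111, 1.8889).
‖u_2‖ = 4.0277, so e_2 = (0.3862, -0.7448, -0.2759, 0.4690).

Q = [[-0.3333, 0.3862], [0.0000, -0.7448], [0.6667, -0.2759], [0.6667, 0.4690]], R = [[3.0000, -4.3333], [0.0000, 4.0277]]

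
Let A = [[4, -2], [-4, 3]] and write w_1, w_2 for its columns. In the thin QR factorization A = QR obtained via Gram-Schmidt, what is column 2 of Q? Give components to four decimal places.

q_1 = w_1/‖w_1‖ = (4, -4)/5.6569 = (0.7071, -0.7071).
r_{12} = q_1·w_2 = -3.5355.
u_2 = w_2 + 3.5355·q_1 = (0.5000, 0.5000).
‖u_2‖ = 0.7071, so q_2 = (0.7071, 0.7071).

q_2 = (0.7071, 0.7071)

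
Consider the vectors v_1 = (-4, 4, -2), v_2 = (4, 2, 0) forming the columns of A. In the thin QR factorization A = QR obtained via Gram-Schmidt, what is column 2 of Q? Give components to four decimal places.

v_1 = (-4, 4, -2); ‖v_1‖ = 6.0000, so e_1 = (-0.6667, 0.6667, -0.3333).
e_1·v_2 = (-0.6667)·4 + 0.6667·2 + (-0.3333)·0 = -1.3333.
u_2 = v_2 + 1.3333·e_1 = (3.1111, 2.8889, -0.4444).
‖u_2‖ = 4.2687, so e_2 = (0.7288, 0.6768, -0.1041).

e_2 = (0.7288, 0.6768, -0.1041)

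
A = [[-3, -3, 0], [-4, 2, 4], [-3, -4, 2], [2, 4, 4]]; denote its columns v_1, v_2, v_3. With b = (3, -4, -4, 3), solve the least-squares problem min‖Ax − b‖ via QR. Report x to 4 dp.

q_1 = v_1/‖v_1‖ = (-3, -4, -3, 2)/6.1644 = (-0.4867, -0.6489, -0.4867, 0.3244).
r_{12} = q_1·v_2 = 3.4066.
u_2 = v_2 − 3.4066·q_1 = (-1.3421, 4.2105, -2.3421, 2.8947).
‖u_2‖ = 5.7788, so q_2 = (-0.2322, 0.7286, -0.4053, 0.5009).
r_{13} = q_1·v_3 = -2.2711; r_{23} = q_2·v_3 = 4.1076.
u_3 = v_3 + 2.2711·q_1 − 4.1076·q_2 = (-0.1513, -0.4665, 2.5595, 2.6793).
‖u_3‖ = 3.7377, so q_3 = (-0.0405, -0.1248, 0.6848, 0.7168).
Qᵀb = (4.0555, -0.4873, -0.2108).
Back-substitute: x_3 = -0.2108/3.7377 = -0.0564.
x_2 = (-0.4873 − 4.1076·(-0.0564))/5.7788 = -0.0442.
x_1 = (4.0555 − 3.4066·(-0.0442) + 2.2711·(-0.0564))/6.1644 = 0.6616.

x = (0.6616, -0.0442, -0.0564)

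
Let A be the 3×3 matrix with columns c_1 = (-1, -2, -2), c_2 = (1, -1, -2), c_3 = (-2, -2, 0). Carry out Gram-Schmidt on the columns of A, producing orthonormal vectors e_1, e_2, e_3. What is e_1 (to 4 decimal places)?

e_1 = c_1/‖c_1‖ = (-1, -2, -2)/3.0000 = (-0.3333, -0.6667, -0.6667).

e_1 = (-0.3333, -0.6667, -0.6667)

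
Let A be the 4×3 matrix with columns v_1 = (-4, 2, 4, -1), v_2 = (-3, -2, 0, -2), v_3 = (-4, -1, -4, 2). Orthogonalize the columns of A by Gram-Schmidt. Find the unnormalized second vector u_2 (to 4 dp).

v_1 = (-4, 2, 4, -1); ‖v_1‖ = 6.0828, so e_1 = (-0.6576, 0.3288, 0.6576, -0.1644).
e_1·v_2 = (-0.6576)·(-3) + 0.3288·(-2) + 0.6576·0 + (-0.1644)·(-2) = 1.6440.
u_2 = v_2 − 1.6440·e_1 = (-1.9189, -2.5405, -1.0811, -1.7297).

u_2 = (-1.9189, -2.5405, -1.0811, -1.7297)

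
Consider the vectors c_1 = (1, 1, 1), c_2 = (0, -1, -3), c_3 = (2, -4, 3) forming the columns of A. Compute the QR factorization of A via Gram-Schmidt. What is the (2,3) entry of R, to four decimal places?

r_{23} = -1.6973

c_1 = (1, 1, 1); ‖c_1‖ = 1.7321, so q_1 = (0.5774, 0.5774, 0.5774).
q_1·c_2 = 0.5774·0 + 0.5774·(-1) + 0.5774·(-3) = -2.3094.
u_2 = c_2 + 2.3094·q_1 = (1.3333, 0.3333, -1.6667).
‖u_2‖ = 2.1602, so q_2 = (0.6172, 0.1543, -0.7715).
r_{23} = q_2·c_3 = -1.6973.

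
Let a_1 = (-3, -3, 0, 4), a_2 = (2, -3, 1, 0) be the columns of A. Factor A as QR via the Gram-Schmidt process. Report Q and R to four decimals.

a_1 = (-3, -3, 0, 4); ‖a_1‖ = 5.8310, so e_1 = (-0.5145, -0.5145, 0.0000, 0.6860).
e_1·a_2 = (-0.5145)·2 + (-0.5145)·(-3) + 0.0000·1 + 0.6860·0 = 0.5145.
u_2 = a_2 − 0.5145·e_1 = (2.2647, -2.7353, 1.0000, -0.3529).
‖u_2‖ = 3.7061, so e_2 = (0.6111, -0.7380, 0.2698, -0.0952).

Q = [[-0.5145, 0.6111], [-0.5145, -0.7380], [0.0000, 0.2698], [0.6860, -0.0952]], R = [[5.8310, 0.5145], [0.0000, 3.7061]]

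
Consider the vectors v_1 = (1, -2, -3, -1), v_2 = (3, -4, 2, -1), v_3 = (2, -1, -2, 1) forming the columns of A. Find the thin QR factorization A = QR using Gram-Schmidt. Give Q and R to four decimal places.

v_1 = (1, -2, -3, -1); ‖v_1‖ = 3.8730, so q_1 = (0.2582, -0.5164, -0.7746, -0.2582).
q_1·v_2 = 0.2582·3 + (-0.5164)·(-4) + (-0.7746)·2 + (-0.2582)·(-1) = 1.5492.
u_2 = v_2 − 1.5492·q_1 = (2.6000, -3.2000, 3.2000, -0.6000).
‖u_2‖ = 5.2536, so q_2 = (0.4949, -0.6091, 0.6091, -0.1142).
q_1·v_3 = 0.2582·2 + (-0.5164)·(-1) + (-0.7746)·(-2) + (-0.2582)·1 = 2.3238; q_2·v_3 = 0.4949·2 + (-0.6091)·(-1) + 0.6091·(-2) + (-0.1142)·1 = 0.2665.
u_3 = v_3 − 2.3238·q_1 − 0.2665·q_2 = (1.2681, 0.3623, -0.3623, 1.6304).
‖u_3‖ = 2.1281, so q_3 = (0.5959, 0.1703, -0.1703, 0.7661).

Q = [[0.2582, 0.4949, 0.5959], [-0.5164, -0.6091, 0.1703], [-0.7746, 0.6091, -0.1703], [-0.2582, -0.1142, 0.7661]], R = [[3.8730, 1.5492, 2.3238], [0.0000, 5.2536, 0.2665], [0.0000, 0.0000, 2.1281]]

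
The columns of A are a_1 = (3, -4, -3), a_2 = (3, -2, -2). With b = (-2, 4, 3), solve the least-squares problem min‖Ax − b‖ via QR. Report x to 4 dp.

x = (-1.3673, 0.6735)

a_1 = (3, -4, -3); ‖a_1‖ = 5.8310, so q_1 = (0.5145, -0.6860, -0.5145).
q_1·a_2 = 0.5145·3 + (-0.6860)·(-2) + (-0.5145)·(-2) = 3.9445.
u_2 = a_2 − 3.9445·q_1 = (0.9706, 0.7059, 0.0294).
‖u_2‖ = 1.2005, so q_2 = (0.8085, 0.5880, 0.0245).
Qᵀb = (-5.3165, 0.8085).
Back-substitute: x_2 = 0.8085/1.2005 = 0.6735.
x_1 = (-5.3165 − 3.9445·0.6735)/5.8310 = -1.3673.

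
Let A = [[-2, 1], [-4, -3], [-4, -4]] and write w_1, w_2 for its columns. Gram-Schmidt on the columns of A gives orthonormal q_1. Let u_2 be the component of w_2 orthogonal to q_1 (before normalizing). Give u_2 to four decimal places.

u_2 = (2.4444, -0.1111, -1.1111)

q_1 = w_1/‖w_1‖ = (-2, -4, -4)/6.0000 = (-0.3333, -0.6667, -0.6667).
r_{12} = q_1·w_2 = 4.3333.
u_2 = w_2 − 4.3333·q_1 = (2.4444, -0.1111, -1.1111).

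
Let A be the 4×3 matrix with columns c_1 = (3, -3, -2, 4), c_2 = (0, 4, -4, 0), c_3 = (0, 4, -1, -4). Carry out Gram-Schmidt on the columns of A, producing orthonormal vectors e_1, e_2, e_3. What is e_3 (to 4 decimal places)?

e_3 = (0.7824, -0.0277, -0.0277, -0.6215)

c_1 = (3, -3, -2, 4); ‖c_1‖ = 6.1644, so e_1 = (0.4867, -0.4867, -0.3244, 0.6489).
e_1·c_2 = 0.4867·0 + (-0.4867)·4 + (-0.3244)·(-4) + 0.6489·0 = -0.6489.
u_2 = c_2 + 0.6489·e_1 = (0.3158, 3.6842, -4.2105, 0.4211).
‖u_2‖ = 5.6195, so e_2 = (0.0562, 0.6556, -0.7493, 0.0749).
e_1·c_3 = 0.4867·0 + (-0.4867)·4 + (-0.3244)·(-1) + 0.6489·(-4) = -4.2178; e_2·c_3 = 0.0562·0 + 0.6556·4 + (-0.7493)·(-1) + 0.0749·(-4) = 3.0720.
u_3 = c_3 + 4.2178·e_1 − 3.0720·e_2 = (1.8800, -0.0667, -0.0667, -1.4933).
‖u_3‖ = 2.4028, so e_3 = (0.7824, -0.0277, -0.0277, -0.6215).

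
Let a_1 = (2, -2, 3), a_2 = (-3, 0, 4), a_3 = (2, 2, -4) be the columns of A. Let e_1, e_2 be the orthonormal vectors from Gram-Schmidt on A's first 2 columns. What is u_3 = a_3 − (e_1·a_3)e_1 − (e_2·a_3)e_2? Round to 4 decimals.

u_3 = (0.5347, 1.1362, 0.4010)

e_1 = a_1/‖a_1‖ = (2, -2, 3)/4.1231 = (0.4851, -0.4851, 0.7276).
r_{12} = e_1·a_2 = 1.4552.
u_2 = a_2 − 1.4552·e_1 = (-3.7059, 0.7059, 2.9412).
‖u_2‖ = 4.7836, so e_2 = (-0.7747, 0.1476, 0.6149).
r_{13} = e_1·a_3 = -2.9104; r_{23} = e_2·a_3 = -3.7137.
u_3 = a_3 + 2.9104·e_1 + 3.7137·e_2 = (0.5347, 1.1362, 0.4010).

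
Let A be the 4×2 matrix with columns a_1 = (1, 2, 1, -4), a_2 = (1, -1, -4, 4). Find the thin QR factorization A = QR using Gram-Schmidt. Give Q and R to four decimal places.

Q = [[0.2132, 0.5232], [0.4264, 0.2434], [0.2132, -0.8153], [-0.8528, 0.0487]], R = [[4.6904, -4.4772], [0.0000, 3.7356]]

q_1 = a_1/‖a_1‖ = (1, 2, 1, -4)/4.6904 = (0.2132, 0.4264, 0.2132, -0.8528).
r_{12} = q_1·a_2 = -4.4772.
u_2 = a_2 + 4.4772·q_1 = (1.9545, 0.9091, -3.0455, 0.1818).
‖u_2‖ = 3.7356, so q_2 = (0.5232, 0.2434, -0.8153, 0.0487).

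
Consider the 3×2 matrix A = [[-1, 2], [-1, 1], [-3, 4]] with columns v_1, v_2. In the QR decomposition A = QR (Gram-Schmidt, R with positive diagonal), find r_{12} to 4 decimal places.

r_{12} = -4.5227

v_1 = (-1, -1, -3); ‖v_1‖ = 3.3166, so e_1 = (-0.3015, -0.3015, -0.9045).
r_{12} = e_1·v_2 = -4.5227.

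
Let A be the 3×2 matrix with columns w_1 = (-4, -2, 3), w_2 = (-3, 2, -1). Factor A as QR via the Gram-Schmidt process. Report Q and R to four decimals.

Q = [[-0.7428, -0.6374], [-0.3714, 0.6469], [0.5571, -0.4186]], R = [[5.3852, 0.9285], [0.0000, 3.6246]]

q_1 = w_1/‖w_1‖ = (-4, -2, 3)/5.3852 = (-0.7428, -0.3714, 0.5571).
r_{12} = q_1·w_2 = 0.9285.
u_2 = w_2 − 0.9285·q_1 = (-2.3103, 2.3448, -1.5172).
‖u_2‖ = 3.6246, so q_2 = (-0.6374, 0.6469, -0.4186).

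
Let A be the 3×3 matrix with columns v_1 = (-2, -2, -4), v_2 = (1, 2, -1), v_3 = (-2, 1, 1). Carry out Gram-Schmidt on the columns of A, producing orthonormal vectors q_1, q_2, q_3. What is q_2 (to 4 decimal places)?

q_2 = (0.3450, 0.7591, -0.5521)

v_1 = (-2, -2, -4); ‖v_1‖ = 4.8990, so q_1 = (-0.4082, -0.4082, -0.8165).
q_1·v_2 = (-0.4082)·1 + (-0.4082)·2 + (-0.8165)·(-1) = -0.4082.
u_2 = v_2 + 0.4082·q_1 = (0.8333, 1.8333, -1.3333).
‖u_2‖ = 2.4152, so q_2 = (0.3450, 0.7591, -0.5521).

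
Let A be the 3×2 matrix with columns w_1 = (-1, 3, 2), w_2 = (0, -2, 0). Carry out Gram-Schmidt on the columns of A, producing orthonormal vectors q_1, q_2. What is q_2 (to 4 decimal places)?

q_2 = (-0.3586, -0.5976, 0.7171)

q_1 = w_1/‖w_1‖ = (-1, 3, 2)/3.7417 = (-0.2673, 0.8018, 0.5345).
r_{12} = q_1·w_2 = -1.6036.
u_2 = w_2 + 1.6036·q_1 = (-0.4286, -0.7143, 0.8571).
‖u_2‖ = 1.1952, so q_2 = (-0.3586, -0.5976, 0.7171).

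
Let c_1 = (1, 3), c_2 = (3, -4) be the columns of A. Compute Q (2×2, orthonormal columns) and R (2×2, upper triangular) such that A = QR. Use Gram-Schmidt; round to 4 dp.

c_1 = (1, 3); ‖c_1‖ = 3.1623, so q_1 = (0.3162, 0.9487).
q_1·c_2 = 0.3162·3 + 0.9487·(-4) = -2.8460.
u_2 = c_2 + 2.8460·q_1 = (3.9000, -1.3000).
‖u_2‖ = 4.1110, so q_2 = (0.9487, -0.3162).

Q = [[0.3162, 0.9487], [0.9487, -0.3162]], R = [[3.1623, -2.8460], [0.0000, 4.1110]]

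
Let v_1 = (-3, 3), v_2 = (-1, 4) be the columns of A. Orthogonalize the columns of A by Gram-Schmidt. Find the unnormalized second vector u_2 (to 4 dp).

v_1 = (-3, 3); ‖v_1‖ = 4.2426, so q_1 = (-0.7071, 0.7071).
q_1·v_2 = (-0.7071)·(-1) + 0.7071·4 = 3.5355.
u_2 = v_2 − 3.5355·q_1 = (1.5000, 1.5000).

u_2 = (1.5000, 1.5000)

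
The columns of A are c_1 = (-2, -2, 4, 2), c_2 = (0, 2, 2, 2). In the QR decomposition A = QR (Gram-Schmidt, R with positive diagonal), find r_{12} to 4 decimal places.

r_{12} = 1.5119

c_1 = (-2, -2, 4, 2); ‖c_1‖ = 5.2915, so e_1 = (-0.3780, -0.3780, 0.7559, 0.3780).
r_{12} = e_1·c_2 = 1.5119.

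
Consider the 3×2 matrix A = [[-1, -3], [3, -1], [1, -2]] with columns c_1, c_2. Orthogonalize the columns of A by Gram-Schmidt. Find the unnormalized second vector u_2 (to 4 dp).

u_2 = (-3.1818, -0.4545, -1.8182)

c_1 = (-1, 3, 1); ‖c_1‖ = 3.3166, so q_1 = (-0.3015, 0.9045, 0.3015).
q_1·c_2 = (-0.3015)·(-3) + 0.9045·(-1) + 0.3015·(-2) = -0.6030.
u_2 = c_2 + 0.6030·q_1 = (-3.1818, -0.4545, -1.8182).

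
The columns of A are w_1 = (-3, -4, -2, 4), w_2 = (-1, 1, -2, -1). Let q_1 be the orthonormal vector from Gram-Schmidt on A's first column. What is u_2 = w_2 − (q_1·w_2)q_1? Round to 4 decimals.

u_2 = (-1.0667, 0.9111, -2.0444, -0.9111)

w_1 = (-3, -4, -2, 4); ‖w_1‖ = 6.7082, so q_1 = (-0.4472, -0.5963, -0.2981, 0.5963).
q_1·w_2 = (-0.4472)·(-1) + (-0.5963)·1 + (-0.2981)·(-2) + 0.5963·(-1) = -0.1491.
u_2 = w_2 + 0.1491·q_1 = (-1.0667, 0.9111, -2.0444, -0.9111).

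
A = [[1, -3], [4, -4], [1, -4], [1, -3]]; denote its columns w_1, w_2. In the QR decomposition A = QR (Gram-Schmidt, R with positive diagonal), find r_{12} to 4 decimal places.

w_1 = (1, 4, 1, 1); ‖w_1‖ = 4.3589, so e_1 = (0.2294, 0.9177, 0.2294, 0.2294).
r_{12} = e_1·w_2 = -5.9648.

r_{12} = -5.9648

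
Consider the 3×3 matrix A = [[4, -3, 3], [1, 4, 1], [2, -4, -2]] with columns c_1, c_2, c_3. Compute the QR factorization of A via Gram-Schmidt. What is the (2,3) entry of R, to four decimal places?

q_1 = c_1/‖c_1‖ = (4, 1, 2)/4.5826 = (0.8729, 0.2182, 0.4364).
r_{12} = q_1·c_2 = -3.4915.
u_2 = c_2 + 3.4915·q_1 = (0.0476, 4.7619, -2.4762).
‖u_2‖ = 5.3675, so q_2 = (0.0089, 0.8872, -0.4613).
r_{23} = q_2·c_3 = 1.8365.

r_{23} = 1.8365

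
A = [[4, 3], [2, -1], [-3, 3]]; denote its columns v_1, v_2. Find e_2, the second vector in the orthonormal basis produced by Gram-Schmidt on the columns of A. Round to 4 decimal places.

e_2 = (0.6572, -0.2455, 0.7126)

e_1 = v_1/‖v_1‖ = (4, 2, -3)/5.3852 = (0.7428, 0.3714, -0.5571).
r_{12} = e_1·v_2 = 0.1857.
u_2 = v_2 − 0.1857·e_1 = (2.8621, -1.0690, 3.1034).
‖u_2‖ = 4.3549, so e_2 = (0.6572, -0.2455, 0.7126).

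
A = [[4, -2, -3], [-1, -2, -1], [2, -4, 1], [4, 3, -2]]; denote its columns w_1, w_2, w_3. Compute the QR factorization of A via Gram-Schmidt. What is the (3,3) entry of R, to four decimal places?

r_{33} = 2.6325

w_1 = (4, -1, 2, 4); ‖w_1‖ = 6.0828, so q_1 = (0.6576, -0.1644, 0.3288, 0.6576).
q_1·w_2 = 0.6576·(-2) + (-0.1644)·(-2) + 0.3288·(-4) + 0.6576·3 = -0.3288.
u_2 = w_2 + 0.3288·q_1 = (-1.7838, -2.0541, -3.8919, 3.2162).
‖u_2‖ = 5.7351, so q_2 = (-0.3110, -0.3582, -0.6786, 0.5608).
q_1·w_3 = 0.6576·(-3) + (-0.1644)·(-1) + 0.3288·1 + 0.6576·(-2) = -2.7948; q_2·w_3 = (-0.3110)·(-3) + (-0.3582)·(-1) + (-0.6786)·1 + 0.5608·(-2) = -0.5090.
u_3 = w_3 + 2.7948·q_1 + 0.5090·q_2 = (-1.3205, -1.6417, 1.5735, 0.1233).
r_{33} = ‖u_3‖ = 2.6325.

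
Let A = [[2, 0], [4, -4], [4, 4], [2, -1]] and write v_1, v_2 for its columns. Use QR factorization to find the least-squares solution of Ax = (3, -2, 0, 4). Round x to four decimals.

v_1 = (2, 4, 4, 2); ‖v_1‖ = 6.3246, so e_1 = (0.3162, 0.6325, 0.6325, 0.3162).
e_1·v_2 = 0.3162·0 + 0.6325·(-4) + 0.6325·4 + 0.3162·(-1) = -0.3162.
u_2 = v_2 + 0.3162·e_1 = (0.1000, -3.8000, 4.2000, -0.9000).
‖u_2‖ = 5.7359, so e_2 = (0.0174, -0.6625, 0.7322, -0.1569).
Qᵀb = (0.9487, 0.7497).
Back-substitute: x_2 = 0.7497/5.7359 = 0.1307.
x_1 = (0.9487 + 0.3162·0.1307)/6.3246 = 0.1565.

x = (0.1565, 0.1307)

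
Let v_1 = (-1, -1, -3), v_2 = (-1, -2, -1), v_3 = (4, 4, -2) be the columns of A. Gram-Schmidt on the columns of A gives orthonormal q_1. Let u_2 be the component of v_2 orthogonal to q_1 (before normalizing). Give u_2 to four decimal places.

u_2 = (-0.4545, -1.4545, 0.6364)

v_1 = (-1, -1, -3); ‖v_1‖ = 3.3166, so q_1 = (-0.3015, -0.3015, -0.9045).
q_1·v_2 = (-0.3015)·(-1) + (-0.3015)·(-2) + (-0.9045)·(-1) = 1.8091.
u_2 = v_2 − 1.8091·q_1 = (-0.4545, -1.4545, 0.6364).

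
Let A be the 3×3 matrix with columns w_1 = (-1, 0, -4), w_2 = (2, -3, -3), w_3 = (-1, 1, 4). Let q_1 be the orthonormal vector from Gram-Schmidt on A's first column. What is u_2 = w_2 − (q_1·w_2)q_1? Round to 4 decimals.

w_1 = (-1, 0, -4); ‖w_1‖ = 4.1231, so q_1 = (-0.2425, 0.0000, -0.9701).
q_1·w_2 = (-0.2425)·2 + 0.0000·(-3) + (-0.9701)·(-3) = 2.4254.
u_2 = w_2 − 2.4254·q_1 = (2.5882, -3.0000, -0.6471).

u_2 = (2.5882, -3.0000, -0.6471)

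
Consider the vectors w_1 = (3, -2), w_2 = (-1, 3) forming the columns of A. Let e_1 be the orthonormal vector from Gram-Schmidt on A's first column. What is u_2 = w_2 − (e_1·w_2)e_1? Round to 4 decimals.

u_2 = (1.0769, 1.6154)

e_1 = w_1/‖w_1‖ = (3, -2)/3.6056 = (0.8321, -0.5547).
r_{12} = e_1·w_2 = -2.4962.
u_2 = w_2 + 2.4962·e_1 = (1.0769, 1.6154).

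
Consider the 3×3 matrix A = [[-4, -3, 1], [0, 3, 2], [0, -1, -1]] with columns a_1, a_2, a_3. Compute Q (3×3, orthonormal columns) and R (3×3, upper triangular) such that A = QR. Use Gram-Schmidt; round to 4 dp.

a_1 = (-4, 0, 0); ‖a_1‖ = 4.0000, so q_1 = (-1.0000, 0.0000, 0.0000).
q_1·a_2 = (-1.0000)·(-3) + 0.0000·3 + 0.0000·(-1) = 3.0000.
u_2 = a_2 − 3.0000·q_1 = (0.0000, 3.0000, -1.0000).
‖u_2‖ = 3.1623, so q_2 = (0.0000, 0.9487, -0.3162).
q_1·a_3 = (-1.0000)·1 + 0.0000·2 + 0.0000·(-1) = -1.0000; q_2·a_3 = 0.0000·1 + 0.9487·2 + (-0.3162)·(-1) = 2.2136.
u_3 = a_3 + 1.0000·q_1 − 2.2136·q_2 = (0.0000, -0.1000, -0.3000).
‖u_3‖ = 0.3162, so q_3 = (0.0000, -0.3162, -0.9487).

Q = [[-1.0000, 0.0000, 0.0000], [0.0000, 0.9487, -0.3162], [0.0000, -0.3162, -0.9487]], R = [[4.0000, 3.0000, -1.0000], [0.0000, 3.1623, 2.2136], [0.0000, 0.0000, 0.3162]]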